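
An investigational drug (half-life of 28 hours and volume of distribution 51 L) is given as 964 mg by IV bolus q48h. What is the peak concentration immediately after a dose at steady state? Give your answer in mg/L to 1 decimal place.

τ/t½ = 48/28 ≈ 1.7143, so fraction remaining f = (1/2)^(48/28) ≈ 0.3048.
Accumulation ratio R = 1/(1 − f) ≈ 1/0.6952 ≈ 1.4384.
Each bolus raises the concentration by D/Vd = 964/51 ≈ 18.902 mg/L.
Cmax,ss = C₀/(1 − f) ≈ 18.902/0.6952 ≈ 27.189 mg/L.

27.2 mg/L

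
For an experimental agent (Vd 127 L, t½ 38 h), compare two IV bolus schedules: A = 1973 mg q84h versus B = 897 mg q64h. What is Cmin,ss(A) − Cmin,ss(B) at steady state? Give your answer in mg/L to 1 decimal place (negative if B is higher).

Regimen A: f = (1/2)^(84/38) ≈ 0.2161; Cmin,ss = (1973/127)·f/(1−f) ≈ 4.283 mg/L.
Regimen B: f = (1/2)^(64/38) ≈ 0.3112; Cmin,ss = (897/127)·f/(1−f) ≈ 3.191 mg/L.
Difference ≈ 4.283 − 3.191 ≈ 1.092 mg/L.

1.1 mg/L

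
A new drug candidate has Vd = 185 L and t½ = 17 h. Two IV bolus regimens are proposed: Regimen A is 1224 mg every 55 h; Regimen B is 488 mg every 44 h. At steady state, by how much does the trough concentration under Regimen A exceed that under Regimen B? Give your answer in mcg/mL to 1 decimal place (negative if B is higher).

0.3 mcg/mL

Regimen A: f = (1/2)^(55/17) ≈ 0.1062; Cmin,ss = (1224/185)·f/(1−f) ≈ 0.786 mcg/mL.
Regimen B: f = (1/2)^(44/17) ≈ 0.1663; Cmin,ss = (488/185)·f/(1−f) ≈ 0.526 mcg/mL.
Difference ≈ 0.786 − 0.526 ≈ 0.260 mcg/mL.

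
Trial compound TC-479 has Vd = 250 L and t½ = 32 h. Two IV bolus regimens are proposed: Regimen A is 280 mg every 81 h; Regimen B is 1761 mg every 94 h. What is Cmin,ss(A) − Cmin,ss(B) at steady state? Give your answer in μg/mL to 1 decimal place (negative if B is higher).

Regimen A: f = (1/2)^(81/32) ≈ 0.1730; Cmin,ss = (280/250)·f/(1−f) ≈ 0.234 μg/mL.
Regimen B: f = (1/2)^(94/32) ≈ 0.1305; Cmin,ss = (1761/250)·f/(1−f) ≈ 1.057 μg/mL.
Difference ≈ 0.234 − 1.057 ≈ -0.823 μg/mL.

-0.8 μg/mL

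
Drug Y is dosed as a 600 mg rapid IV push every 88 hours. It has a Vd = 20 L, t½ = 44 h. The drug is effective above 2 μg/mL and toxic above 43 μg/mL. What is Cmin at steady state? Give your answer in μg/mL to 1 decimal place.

10.0 μg/mL

τ = 88 h = 2 half-lives, so f = (1/2)^2 = 0.25.
At steady state, R = 1/(1 − 0.25) = 4/3.
Single-dose peak C₀ = D/Vd = 600/20 = 30 μg/mL.
Steady-state peak Cmax,ss = C₀·R = 30 × 4/3 ≈ 40.000 μg/mL.
Steady-state trough Cmin,ss = Cmax,ss·f ≈ 40.000 × 0.25 ≈ 10.000 μg/mL.
Trough 10.0 μg/mL vs MEC 2 μg/mL: adequate.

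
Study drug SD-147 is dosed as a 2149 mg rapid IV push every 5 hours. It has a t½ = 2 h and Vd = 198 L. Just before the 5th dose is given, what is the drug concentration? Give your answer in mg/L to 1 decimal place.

f = (1/2)^(τ/t½) = (1/2)^(5/2) ≈ 0.1768.
C₀ = D/Vd = 2149/198 ≈ 10.854 mg/L.
Before the 5th dose, 4 doses have been given. Superposition: Cmin = C₀·(f + f² + … + f^4).
≈ 10.854 × (0.1768 + 0.0313 + 0.0055 + 0.0010) ≈ 10.854 × 0.2146 ≈ 2.329 mg/L.

2.3 mg/L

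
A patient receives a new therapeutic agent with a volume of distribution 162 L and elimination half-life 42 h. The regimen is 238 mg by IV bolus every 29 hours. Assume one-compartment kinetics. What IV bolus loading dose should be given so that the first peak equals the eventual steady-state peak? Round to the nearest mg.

f = (1/2)^(29/42) ≈ 0.619649; accumulation ratio R = 1/(1−f) ≈ 2.62915.
Loading dose to hit Cmax,ss on first dose: D_load = D_maint·R ≈ 238 × 2.62915 ≈ 625.74 mg.

626 mg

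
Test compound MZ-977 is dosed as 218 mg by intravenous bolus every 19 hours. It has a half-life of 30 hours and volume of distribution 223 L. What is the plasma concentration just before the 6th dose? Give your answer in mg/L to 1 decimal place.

1.6 mg/L

f = (1/2)^(τ/t½) = (1/2)^(19/30) ≈ 0.6447.
C₀ = D/Vd = 218/223 ≈ 0.978 mg/L.
Before the 6th dose, 5 doses have been given. Superposition: Cmin = C₀·(f + f² + … + f^5).
≈ 0.978 × (0.6447 + 0.4156 + 0.2680 + 0.1728 + 0.1114) ≈ 0.978 × 1.6125 ≈ 1.577 mg/L.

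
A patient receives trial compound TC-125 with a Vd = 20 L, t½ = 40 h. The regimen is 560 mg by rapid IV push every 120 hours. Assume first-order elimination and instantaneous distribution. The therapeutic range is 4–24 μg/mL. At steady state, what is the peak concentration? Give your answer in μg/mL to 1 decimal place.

The dosing interval is 3 half-lives, so f = 2^(−3) = 0.125.
At steady state, R = 1/(1 − 0.125) = 8/7.
Single-dose peak C₀ = D/Vd = 560/20 = 28 μg/mL.
Steady-state peak Cmax,ss = C₀·R = 28 × 8/7 ≈ 32.000 μg/mL.
Peak 32.0 μg/mL vs MTC 24 μg/mL: exceeds toxic threshold.

32.0 μg/mL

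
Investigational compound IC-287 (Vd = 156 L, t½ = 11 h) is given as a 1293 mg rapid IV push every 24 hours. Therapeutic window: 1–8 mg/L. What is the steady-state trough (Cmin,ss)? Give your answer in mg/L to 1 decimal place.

2.3 mg/L

Over one 24-h interval, 24/11 ≈ 2.1818 half-lives elapse, leaving f ≈ 0.2204 of each dose.
At steady state, accumulation factor R = 1/(1 − e^(−kτ)) ≈ 1.2827.
Single-dose peak C₀ = D/Vd = 1293/156 ≈ 8.288 mg/L.
Cmax,ss = C₀/(1 − f) ≈ 8.288/0.7796 ≈ 10.631 mg/L.
Steady-state trough Cmin,ss = Cmax,ss·f ≈ 10.631 × 0.2204 ≈ 2.343 mg/L.
Trough 2.3 mg/L vs MEC 1 mg/L: adequate.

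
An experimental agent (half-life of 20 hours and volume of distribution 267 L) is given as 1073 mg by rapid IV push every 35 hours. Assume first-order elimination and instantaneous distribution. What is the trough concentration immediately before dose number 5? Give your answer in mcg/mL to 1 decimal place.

1.7 mcg/mL

f = (1/2)^(τ/t½) = (1/2)^(35/20) ≈ 0.2973.
C₀ = D/Vd = 1073/267 ≈ 4.019 mcg/mL.
Before the 5th dose, 4 doses have been given. Superposition: Cmin = C₀·(f + f² + … + f^4).
≈ 4.019 × (0.2973 + 0.0884 + 0.0263 + 0.0078) ≈ 4.019 × 0.4198 ≈ 1.687 mcg/mL.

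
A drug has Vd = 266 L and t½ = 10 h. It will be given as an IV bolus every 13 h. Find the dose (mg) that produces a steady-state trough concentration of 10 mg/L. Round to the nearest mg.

3890 mg

τ/t½ = 13/10 ≈ 1.3, so f = (1/2)^(13/10) ≈ 0.406126.
Cmin,ss = (D/Vd)·f/(1−f), so D = Cmin,ss·Vd·(1−f)/f.
D = 10 × 266 × (1−f)/f ≈ 10 × 266 × 1.46229 ≈ 3889.69 mg.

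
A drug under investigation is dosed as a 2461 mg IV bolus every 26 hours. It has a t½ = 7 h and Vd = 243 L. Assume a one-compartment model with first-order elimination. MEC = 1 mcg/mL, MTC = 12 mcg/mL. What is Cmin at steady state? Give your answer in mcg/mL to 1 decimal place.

τ/t½ = 26/7 ≈ 3.7143, so fraction remaining f = (1/2)^(26/7) ≈ 0.0762.
Single-dose peak C₀ = D/Vd = 2461/243 ≈ 10.128 mcg/mL.
Steady-state trough Cmin,ss = C₀·f/(1−f) ≈ 10.128 × 0.0762/0.9238 ≈ 0.835 mcg/mL.
Trough 0.8 mcg/mL vs MEC 1 mcg/mL: subtherapeutic.

0.8 mcg/mL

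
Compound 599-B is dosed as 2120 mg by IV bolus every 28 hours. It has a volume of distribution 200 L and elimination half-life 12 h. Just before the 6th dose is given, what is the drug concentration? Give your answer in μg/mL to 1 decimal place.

f = (1/2)^(τ/t½) = (1/2)^(28/12) ≈ 0.1984.
C₀ = D/Vd = 2120/200 ≈ 10.600 μg/mL.
Before the 6th dose, 5 doses have been given. Superposition: Cmin = C₀·(f + f² + … + f^5).
≈ 10.600 × (0.1984 + 0.0394 + 0.0078 + 0.0015 + 0.0003) ≈ 10.600 × 0.2474 ≈ 2.622 μg/mL.

2.6 μg/mL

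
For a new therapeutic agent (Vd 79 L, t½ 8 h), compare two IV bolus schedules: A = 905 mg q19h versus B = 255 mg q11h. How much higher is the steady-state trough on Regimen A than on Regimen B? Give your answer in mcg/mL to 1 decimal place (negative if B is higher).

0.7 mcg/mL

Regimen A: f = (1/2)^(19/8) ≈ 0.1928; Cmin,ss = (905/79)·f/(1−f) ≈ 2.736 mcg/mL.
Regimen B: f = (1/2)^(11/8) ≈ 0.3856; Cmin,ss = (255/79)·f/(1−f) ≈ 2.026 mcg/mL.
Difference ≈ 2.736 − 2.026 ≈ 0.710 mcg/mL.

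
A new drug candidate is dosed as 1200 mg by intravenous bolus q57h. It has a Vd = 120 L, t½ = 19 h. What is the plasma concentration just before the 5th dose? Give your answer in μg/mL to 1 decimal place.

f = (1/2)^(τ/t½) = (1/2)^(57/19) ≈ 0.1250.
C₀ = D/Vd = 1200/120 ≈ 10.000 μg/mL.
Before the 5th dose, 4 doses have been given. Superposition: Cmin = C₀·(f + f² + … + f^4).
≈ 10.000 × (0.1250 + 0.0156 + 0.0020 + 0.0002) ≈ 10.000 × 0.1428 ≈ 1.428 μg/mL.

1.4 μg/mL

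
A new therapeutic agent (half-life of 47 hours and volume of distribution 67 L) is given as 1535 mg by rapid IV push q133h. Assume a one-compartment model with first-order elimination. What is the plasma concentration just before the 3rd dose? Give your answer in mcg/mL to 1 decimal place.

f = (1/2)^(τ/t½) = (1/2)^(133/47) ≈ 0.1407.
C₀ = D/Vd = 1535/67 ≈ 22.910 mcg/mL.
Before the 3rd dose, 2 doses have been given. Superposition: Cmin = C₀·(f + f²).
≈ 22.910 × (0.1407 + 0.0198) ≈ 22.910 × 0.1605 ≈ 3.677 mcg/mL.

3.7 mcg/mL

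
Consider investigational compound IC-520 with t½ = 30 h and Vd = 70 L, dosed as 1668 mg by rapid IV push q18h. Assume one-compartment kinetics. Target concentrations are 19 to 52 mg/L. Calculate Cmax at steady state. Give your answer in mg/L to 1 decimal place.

70.0 mg/L

τ/t½ = 18/30 ≈ 0.6, so fraction remaining f = (1/2)^(18/30) ≈ 0.6598.
Accumulation ratio R = 1/(1 − f) ≈ 1/0.3402 ≈ 2.9394.
Single-dose peak C₀ = D/Vd = 1668/70 ≈ 23.829 mg/L.
Steady-state peak Cmax,ss = C₀·R ≈ 23.829 × 2.9394 ≈ 70.043 mg/L.
Peak 70.0 mg/L vs MTC 52 mg/L: exceeds toxic threshold.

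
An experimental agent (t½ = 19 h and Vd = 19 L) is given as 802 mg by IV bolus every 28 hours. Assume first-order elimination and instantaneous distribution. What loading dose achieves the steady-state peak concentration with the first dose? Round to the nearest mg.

f = (1/2)^(28/19) ≈ 0.360062; accumulation ratio R = 1/(1−f) ≈ 1.56265.
Loading dose to hit Cmax,ss on first dose: D_load = D_maint·R ≈ 802 × 1.56265 ≈ 1253.25 mg.

1253 mg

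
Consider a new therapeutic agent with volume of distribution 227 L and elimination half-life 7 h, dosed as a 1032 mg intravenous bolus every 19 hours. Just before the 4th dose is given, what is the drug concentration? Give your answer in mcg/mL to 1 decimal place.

f = (1/2)^(τ/t½) = (1/2)^(19/7) ≈ 0.1524.
C₀ = D/Vd = 1032/227 ≈ 4.546 mcg/mL.
Before the 4th dose, 3 doses have been given. Superposition: Cmin = C₀·(f + f² + … + f^3).
≈ 4.546 × (0.1524 + 0.0232 + 0.0035) ≈ 4.546 × 0.1791 ≈ 0.814 mcg/mL.

0.8 mcg/mL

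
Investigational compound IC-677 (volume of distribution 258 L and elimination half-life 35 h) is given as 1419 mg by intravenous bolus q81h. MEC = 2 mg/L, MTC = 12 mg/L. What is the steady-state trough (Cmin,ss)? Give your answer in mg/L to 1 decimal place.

1.4 mg/L

Over one 81-h interval, 81/35 ≈ 2.3143 half-lives elapse, leaving f ≈ 0.2011 of each dose.
At steady state, accumulation factor R = 1/(1 − e^(−kτ)) ≈ 1.2517.
Single-dose peak C₀ = D/Vd = 1419/258 ≈ 5.500 mg/L.
Cmax,ss = C₀/(1 − f) ≈ 5.500/0.7989 ≈ 6.884 mg/L.
One interval later, Cmin,ss = Cmax,ss·e^(−kτ) ≈ 6.884 × 0.2011 ≈ 1.384 mg/L.
Trough 1.4 mg/L vs MEC 2 mg/L: subtherapeutic.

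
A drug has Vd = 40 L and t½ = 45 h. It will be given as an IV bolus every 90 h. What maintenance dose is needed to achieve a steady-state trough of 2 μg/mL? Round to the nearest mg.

τ/t½ = 90/45 ≈ 2, so f = (1/2)^(90/45) ≈ 0.250000.
Cmin,ss = (D/Vd)·f/(1−f), so D = Cmin,ss·Vd·(1−f)/f.
D = 2 × 40 × (1−f)/f ≈ 2 × 40 × 3.00000 ≈ 240.00 mg.

240 mg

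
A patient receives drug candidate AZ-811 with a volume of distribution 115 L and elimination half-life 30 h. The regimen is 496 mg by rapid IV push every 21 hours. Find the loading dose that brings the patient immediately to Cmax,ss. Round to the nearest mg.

1290 mg

f = (1/2)^(21/30) ≈ 0.615572; accumulation ratio R = 1/(1−f) ≈ 2.60127.
Loading dose to hit Cmax,ss on first dose: D_load = D_maint·R ≈ 496 × 2.60127 ≈ 1290.23 mg.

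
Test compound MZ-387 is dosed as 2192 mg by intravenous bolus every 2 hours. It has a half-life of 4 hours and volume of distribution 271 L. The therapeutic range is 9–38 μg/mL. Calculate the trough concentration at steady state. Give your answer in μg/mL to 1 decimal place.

τ/t½ = 2/4 ≈ 0.5, so fraction remaining f = (1/2)^(2/4) ≈ 0.7071.
At steady state, accumulation factor R = 1/(1 − e^(−kτ)) ≈ 3.4141.
Single-dose peak C₀ = D/Vd = 2192/271 ≈ 8.089 μg/mL.
Steady-state peak Cmax,ss = C₀·R ≈ 8.089 × 3.4141 ≈ 27.617 μg/mL.
One interval later, Cmin,ss = Cmax,ss·e^(−kτ) ≈ 27.617 × 0.7071 ≈ 19.528 μg/mL.
Trough 19.5 μg/mL vs MEC 9 μg/mL: adequate.

19.5 μg/mL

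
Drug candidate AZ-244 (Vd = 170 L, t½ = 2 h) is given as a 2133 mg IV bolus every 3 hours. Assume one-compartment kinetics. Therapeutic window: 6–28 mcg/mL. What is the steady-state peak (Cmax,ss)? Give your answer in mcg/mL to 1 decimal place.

19.4 mcg/mL

τ/t½ = 3/2 ≈ 1.5, so fraction remaining f = (1/2)^(3/2) ≈ 0.3536.
Accumulation ratio R = 1/(1 − f) ≈ 1/0.6464 ≈ 1.5470.
Single-dose peak C₀ = D/Vd = 2133/170 ≈ 12.547 mcg/mL.
Steady-state peak Cmax,ss = C₀·R ≈ 12.547 × 1.5470 ≈ 19.410 mcg/mL.
Peak 19.4 mcg/mL vs MTC 28 mcg/mL: below toxic threshold.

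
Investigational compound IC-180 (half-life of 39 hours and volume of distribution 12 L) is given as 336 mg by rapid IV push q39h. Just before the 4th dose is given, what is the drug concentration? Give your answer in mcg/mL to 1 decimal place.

f = (1/2)^(τ/t½) = (1/2)^(39/39) ≈ 0.5000.
C₀ = D/Vd = 336/12 ≈ 28.000 mcg/mL.
Before the 4th dose, 3 doses have been given. Superposition: Cmin = C₀·(f + f² + … + f^3).
≈ 28.000 × (0.5000 + 0.2500 + 0.1250) ≈ 28.000 × 0.8750 ≈ 24.500 mcg/mL.

24.5 mcg/mL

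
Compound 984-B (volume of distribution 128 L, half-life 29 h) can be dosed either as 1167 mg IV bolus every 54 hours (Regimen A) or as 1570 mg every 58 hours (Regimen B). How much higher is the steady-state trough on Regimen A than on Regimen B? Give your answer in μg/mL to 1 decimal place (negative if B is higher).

Regimen A: f = (1/2)^(54/29) ≈ 0.2751; Cmin,ss = (1167/128)·f/(1−f) ≈ 3.460 μg/mL.
Regimen B: f = (1/2)^(58/29) ≈ 0.2500; Cmin,ss = (1570/128)·f/(1−f) ≈ 4.089 μg/mL.
Difference ≈ 3.460 − 4.089 ≈ -0.629 μg/mL.

-0.6 μg/mL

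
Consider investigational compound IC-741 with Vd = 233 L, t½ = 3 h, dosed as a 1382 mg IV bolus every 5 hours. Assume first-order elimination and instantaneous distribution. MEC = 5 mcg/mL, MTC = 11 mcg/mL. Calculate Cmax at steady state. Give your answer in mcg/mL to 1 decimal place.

8.7 mcg/mL

k = ln2/t½ = ln2/3 ≈ 0.231049 h⁻¹; fraction remaining f = e^(−kτ) = e^(−0.231049×5) ≈ 0.3150.
At steady state, accumulation factor R = 1/(1 − e^(−kτ)) ≈ 1.4599.
Single-dose peak C₀ = D/Vd = 1382/233 ≈ 5.931 mcg/mL.
Cmax,ss = C₀/(1 − f) ≈ 5.931/0.6850 ≈ 8.658 mcg/mL.
Peak 8.7 mcg/mL vs MTC 11 mcg/mL: below toxic threshold.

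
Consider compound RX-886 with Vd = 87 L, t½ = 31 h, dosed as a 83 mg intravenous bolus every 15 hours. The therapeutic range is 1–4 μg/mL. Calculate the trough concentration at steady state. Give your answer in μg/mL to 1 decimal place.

Over one 15-h interval, 15/31 ≈ 0.48387 half-lives elapse, leaving f ≈ 0.7151 of each dose.
At steady state, accumulation factor R = 1/(1 − e^(−kτ)) ≈ 3.5100.
Each bolus raises the concentration by D/Vd = 83/87 ≈ 0.954 μg/mL.
Cmax,ss = C₀/(1 − f) ≈ 0.954/0.2849 ≈ 3.349 μg/mL.
Steady-state trough Cmin,ss = Cmax,ss·f ≈ 3.349 × 0.7151 ≈ 2.395 μg/mL.
Trough 2.4 μg/mL vs MEC 1 μg/mL: adequate.

2.4 μg/mL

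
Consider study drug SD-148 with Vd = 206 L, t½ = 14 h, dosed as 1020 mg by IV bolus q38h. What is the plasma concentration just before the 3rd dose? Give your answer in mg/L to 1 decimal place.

0.9 mg/L

f = (1/2)^(τ/t½) = (1/2)^(38/14) ≈ 0.1524.
C₀ = D/Vd = 1020/206 ≈ 4.951 mg/L.
Before the 3rd dose, 2 doses have been given. Superposition: Cmin = C₀·(f + f²).
≈ 4.951 × (0.1524 + 0.0232) ≈ 4.951 × 0.1756 ≈ 0.869 mg/L.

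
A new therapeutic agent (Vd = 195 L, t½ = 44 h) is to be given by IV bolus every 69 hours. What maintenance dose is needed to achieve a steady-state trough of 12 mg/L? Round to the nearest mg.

τ/t½ = 69/44 ≈ 1.5682, so f = (1/2)^(69/44) ≈ 0.337233.
Cmin,ss = (D/Vd)·f/(1−f), so D = Cmin,ss·Vd·(1−f)/f.
D = 12 × 195 × (1−f)/f ≈ 12 × 195 × 1.96531 ≈ 4598.83 mg.

4599 mg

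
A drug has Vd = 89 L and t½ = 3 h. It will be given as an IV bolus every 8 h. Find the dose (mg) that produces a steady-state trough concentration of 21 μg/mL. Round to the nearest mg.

9998 mg

τ/t½ = 8/3 ≈ 2.6667, so f = (1/2)^(8/3) ≈ 0.157490.
Cmin,ss = (D/Vd)·f/(1−f), so D = Cmin,ss·Vd·(1−f)/f.
D = 21 × 89 × (1−f)/f ≈ 21 × 89 × 5.34961 ≈ 9998.42 mg.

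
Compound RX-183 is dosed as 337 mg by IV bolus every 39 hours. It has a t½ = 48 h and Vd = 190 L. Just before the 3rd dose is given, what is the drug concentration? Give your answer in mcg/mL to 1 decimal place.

1.6 mcg/mL

f = (1/2)^(τ/t½) = (1/2)^(39/48) ≈ 0.5694.
C₀ = D/Vd = 337/190 ≈ 1.774 mcg/mL.
Before the 3rd dose, 2 doses have been given. Superposition: Cmin = C₀·(f + f²).
≈ 1.774 × (0.5694 + 0.3242) ≈ 1.774 × 0.8936 ≈ 1.585 mcg/mL.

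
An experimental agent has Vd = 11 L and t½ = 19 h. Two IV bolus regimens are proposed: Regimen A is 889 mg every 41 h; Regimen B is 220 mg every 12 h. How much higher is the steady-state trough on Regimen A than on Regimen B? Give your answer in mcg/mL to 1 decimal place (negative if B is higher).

-13.1 mcg/mL

Regimen A: f = (1/2)^(41/19) ≈ 0.2241; Cmin,ss = (889/11)·f/(1−f) ≈ 23.342 mcg/mL.
Regimen B: f = (1/2)^(12/19) ≈ 0.6455; Cmin,ss = (220/11)·f/(1−f) ≈ 36.417 mcg/mL.
Difference ≈ 23.342 − 36.417 ≈ -13.075 mcg/mL.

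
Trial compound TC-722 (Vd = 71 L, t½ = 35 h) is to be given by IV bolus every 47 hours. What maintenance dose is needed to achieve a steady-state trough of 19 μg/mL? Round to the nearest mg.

2073 mg

τ/t½ = 47/35 ≈ 1.3429, so f = (1/2)^(47/35) ≈ 0.394239.
Cmin,ss = (D/Vd)·f/(1−f), so D = Cmin,ss·Vd·(1−f)/f.
D = 19 × 71 × (1−f)/f ≈ 19 × 71 × 1.53653 ≈ 2072.78 mg.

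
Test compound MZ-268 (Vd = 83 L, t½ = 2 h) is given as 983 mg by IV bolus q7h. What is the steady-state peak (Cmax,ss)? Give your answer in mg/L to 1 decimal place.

13.0 mg/L

k = ln2/t½ = ln2/2 ≈ 0.346574 h⁻¹; fraction remaining f = e^(−kτ) = e^(−0.346574×7) ≈ 0.0884.
Accumulation ratio R = 1/(1 − f) ≈ 1/0.9116 ≈ 1.0970.
Each bolus raises the concentration by D/Vd = 983/83 ≈ 11.843 mg/L.
Steady-state peak Cmax,ss = C₀·R ≈ 11.843 × 1.0970 ≈ 12.992 mg/L.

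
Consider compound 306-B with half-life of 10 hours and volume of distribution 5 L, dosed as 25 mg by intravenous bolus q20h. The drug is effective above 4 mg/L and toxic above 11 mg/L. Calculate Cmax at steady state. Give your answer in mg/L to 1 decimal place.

6.7 mg/L

τ = 20 h = 2 half-lives, so f = (1/2)^2 = 0.25.
At steady state, R = 1/(1 − 0.25) = 4/3.
Single-dose peak C₀ = D/Vd = 25/5 = 5 mg/L.
Steady-state peak Cmax,ss = C₀·R = 5 × 4/3 ≈ 6.667 mg/L.
Peak 6.7 mg/L vs MTC 11 mg/L: below toxic threshold.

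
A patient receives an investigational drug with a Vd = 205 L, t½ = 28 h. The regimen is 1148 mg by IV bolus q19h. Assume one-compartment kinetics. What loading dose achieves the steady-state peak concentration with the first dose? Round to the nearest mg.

3060 mg

f = (1/2)^(19/28) ≈ 0.624784; accumulation ratio R = 1/(1−f) ≈ 2.66513.
Loading dose to hit Cmax,ss on first dose: D_load = D_maint·R ≈ 1148 × 2.66513 ≈ 3059.57 mg.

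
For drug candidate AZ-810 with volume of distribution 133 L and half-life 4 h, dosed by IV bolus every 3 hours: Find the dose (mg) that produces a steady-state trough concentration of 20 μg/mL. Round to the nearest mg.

τ/t½ = 3/4 ≈ 0.75, so f = (1/2)^(3/4) ≈ 0.594604.
Cmin,ss = (D/Vd)·f/(1−f), so D = Cmin,ss·Vd·(1−f)/f.
D = 20 × 133 × (1−f)/f ≈ 20 × 133 × 0.68179 ≈ 1813.56 mg.

1814 mg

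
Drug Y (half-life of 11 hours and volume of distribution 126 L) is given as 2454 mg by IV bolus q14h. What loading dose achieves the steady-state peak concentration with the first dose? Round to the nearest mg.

4187 mg

f = (1/2)^(14/11) ≈ 0.413877; accumulation ratio R = 1/(1−f) ≈ 1.70613.
Loading dose to hit Cmax,ss on first dose: D_load = D_maint·R ≈ 2454 × 1.70613 ≈ 4186.84 mg.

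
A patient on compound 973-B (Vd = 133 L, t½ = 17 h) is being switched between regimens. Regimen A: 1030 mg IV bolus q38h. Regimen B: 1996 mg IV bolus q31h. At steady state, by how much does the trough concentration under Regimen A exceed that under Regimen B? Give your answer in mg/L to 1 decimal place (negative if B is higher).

Regimen A: f = (1/2)^(38/17) ≈ 0.2124; Cmin,ss = (1030/133)·f/(1−f) ≈ 2.088 mg/L.
Regimen B: f = (1/2)^(31/17) ≈ 0.2825; Cmin,ss = (1996/133)·f/(1−f) ≈ 5.909 mg/L.
Difference ≈ 2.088 − 5.909 ≈ -3.821 mg/L.

-3.8 mg/L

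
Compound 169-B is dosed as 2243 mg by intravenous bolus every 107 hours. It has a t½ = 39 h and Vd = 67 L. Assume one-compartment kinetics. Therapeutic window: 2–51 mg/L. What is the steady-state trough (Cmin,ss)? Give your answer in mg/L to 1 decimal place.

τ/t½ = 107/39 ≈ 2.7436, so fraction remaining f = (1/2)^(107/39) ≈ 0.1493.
Accumulation ratio R = 1/(1 − f) ≈ 1/0.8507 ≈ 1.1755.
Each bolus raises the concentration by D/Vd = 2243/67 ≈ 33.478 mg/L.
Steady-state peak Cmax,ss = C₀·R ≈ 33.478 × 1.1755 ≈ 39.353 mg/L.
One interval later, Cmin,ss = Cmax,ss·e^(−kτ) ≈ 39.353 × 0.1493 ≈ 5.875 mg/L.
Trough 5.9 mg/L vs MEC 2 mg/L: adequate.

5.9 mg/L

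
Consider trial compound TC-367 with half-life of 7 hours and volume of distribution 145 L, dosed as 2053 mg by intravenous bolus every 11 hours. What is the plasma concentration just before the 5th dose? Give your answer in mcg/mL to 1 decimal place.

7.1 mcg/mL

f = (1/2)^(τ/t½) = (1/2)^(11/7) ≈ 0.3365.
C₀ = D/Vd = 2053/145 ≈ 14.159 mcg/mL.
Before the 5th dose, 4 doses have been given. Superposition: Cmin = C₀·(f + f² + … + f^4).
≈ 14.159 × (0.3365 + 0.1132 + 0.0381 + 0.0128) ≈ 14.159 × 0.5006 ≈ 7.088 mcg/mL.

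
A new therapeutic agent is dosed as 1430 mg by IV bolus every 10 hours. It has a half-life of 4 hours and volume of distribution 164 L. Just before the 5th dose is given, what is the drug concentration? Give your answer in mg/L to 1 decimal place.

1.9 mg/L

f = (1/2)^(τ/t½) = (1/2)^(10/4) ≈ 0.1768.
C₀ = D/Vd = 1430/164 ≈ 8.720 mg/L.
Before the 5th dose, 4 doses have been given. Superposition: Cmin = C₀·(f + f² + … + f^4).
≈ 8.720 × (0.1768 + 0.0313 + 0.0055 + 0.0010) ≈ 8.720 × 0.2146 ≈ 1.871 mg/L.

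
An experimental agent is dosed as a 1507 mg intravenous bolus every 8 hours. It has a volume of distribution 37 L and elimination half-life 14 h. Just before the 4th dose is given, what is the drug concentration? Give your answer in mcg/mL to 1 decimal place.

58.3 mcg/mL

f = (1/2)^(τ/t½) = (1/2)^(8/14) ≈ 0.6730.
C₀ = D/Vd = 1507/37 ≈ 40.730 mcg/mL.
Before the 4th dose, 3 doses have been given. Superposition: Cmin = C₀·(f + f² + … + f^3).
≈ 40.730 × (0.6730 + 0.4529 + 0.3048) ≈ 40.730 × 1.4307 ≈ 58.272 mcg/mL.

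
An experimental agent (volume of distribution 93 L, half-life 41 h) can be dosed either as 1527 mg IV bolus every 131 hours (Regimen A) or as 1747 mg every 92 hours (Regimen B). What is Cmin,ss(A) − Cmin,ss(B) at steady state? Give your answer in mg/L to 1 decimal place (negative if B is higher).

Regimen A: f = (1/2)^(131/41) ≈ 0.1092; Cmin,ss = (1527/93)·f/(1−f) ≈ 2.013 mg/L.
Regimen B: f = (1/2)^(92/41) ≈ 0.2111; Cmin,ss = (1747/93)·f/(1−f) ≈ 5.027 mg/L.
Difference ≈ 2.013 − 5.027 ≈ -3.014 mg/L.

-3.0 mg/L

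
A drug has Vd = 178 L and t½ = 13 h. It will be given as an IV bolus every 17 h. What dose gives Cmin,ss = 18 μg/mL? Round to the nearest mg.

4727 mg

τ/t½ = 17/13 ≈ 1.3077, so f = (1/2)^(17/13) ≈ 0.403967.
Cmin,ss = (D/Vd)·f/(1−f), so D = Cmin,ss·Vd·(1−f)/f.
D = 18 × 178 × (1−f)/f ≈ 18 × 178 × 1.47545 ≈ 4727.34 mg.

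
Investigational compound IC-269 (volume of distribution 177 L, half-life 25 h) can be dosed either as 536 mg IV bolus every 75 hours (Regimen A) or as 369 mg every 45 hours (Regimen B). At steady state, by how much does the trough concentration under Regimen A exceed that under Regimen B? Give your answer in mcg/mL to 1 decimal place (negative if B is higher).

-0.4 mcg/mL

Regimen A: f = (1/2)^(75/25) ≈ 0.1250; Cmin,ss = (536/177)·f/(1−f) ≈ 0.433 mcg/mL.
Regimen B: f = (1/2)^(45/25) ≈ 0.2872; Cmin,ss = (369/177)·f/(1−f) ≈ 0.840 mcg/mL.
Difference ≈ 0.433 − 0.840 ≈ -0.407 mcg/mL.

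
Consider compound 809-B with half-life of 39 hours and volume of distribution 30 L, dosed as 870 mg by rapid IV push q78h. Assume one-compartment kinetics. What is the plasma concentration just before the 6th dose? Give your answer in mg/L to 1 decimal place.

f = (1/2)^(τ/t½) = (1/2)^(78/39) ≈ 0.2500.
C₀ = D/Vd = 870/30 ≈ 29.000 mg/L.
Before the 6th dose, 5 doses have been given. Superposition: Cmin = C₀·(f + f² + … + f^5).
≈ 29.000 × (0.2500 + 0.0625 + 0.0156 + 0.0039 + 0.0010) ≈ 29.000 × 0.3330 ≈ 9.657 mg/L.

9.7 mg/L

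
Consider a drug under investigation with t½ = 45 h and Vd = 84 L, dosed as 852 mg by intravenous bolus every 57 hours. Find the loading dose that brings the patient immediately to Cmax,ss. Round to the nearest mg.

f = (1/2)^(57/45) ≈ 0.415619; accumulation ratio R = 1/(1−f) ≈ 1.71121.
Loading dose to hit Cmax,ss on first dose: D_load = D_maint·R ≈ 852 × 1.71121 ≈ 1457.95 mg.

1458 mg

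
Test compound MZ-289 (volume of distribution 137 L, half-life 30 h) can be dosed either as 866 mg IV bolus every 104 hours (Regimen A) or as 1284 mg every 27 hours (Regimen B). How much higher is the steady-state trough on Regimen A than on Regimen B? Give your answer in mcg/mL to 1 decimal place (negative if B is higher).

Regimen A: f = (1/2)^(104/30) ≈ 0.0905; Cmin,ss = (866/137)·f/(1−f) ≈ 0.629 mcg/mL.
Regimen B: f = (1/2)^(27/30) ≈ 0.5359; Cmin,ss = (1284/137)·f/(1−f) ≈ 10.822 mcg/mL.
Difference ≈ 0.629 − 10.822 ≈ -10.193 mcg/mL.

-10.2 mcg/mL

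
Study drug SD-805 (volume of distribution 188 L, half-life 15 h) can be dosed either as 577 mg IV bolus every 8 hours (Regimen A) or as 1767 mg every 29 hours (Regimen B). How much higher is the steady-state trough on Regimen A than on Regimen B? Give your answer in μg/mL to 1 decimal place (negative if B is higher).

Regimen A: f = (1/2)^(8/15) ≈ 0.6910; Cmin,ss = (577/188)·f/(1−f) ≈ 6.863 μg/mL.
Regimen B: f = (1/2)^(29/15) ≈ 0.2618; Cmin,ss = (1767/188)·f/(1−f) ≈ 3.333 μg/mL.
Difference ≈ 6.863 − 3.333 ≈ 3.530 μg/mL.

3.5 μg/mL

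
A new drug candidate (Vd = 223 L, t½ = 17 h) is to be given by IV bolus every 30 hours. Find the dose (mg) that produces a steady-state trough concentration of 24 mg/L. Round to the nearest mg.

τ/t½ = 30/17 ≈ 1.7647, so f = (1/2)^(30/17) ≈ 0.294287.
Cmin,ss = (D/Vd)·f/(1−f), so D = Cmin,ss·Vd·(1−f)/f.
D = 24 × 223 × (1−f)/f ≈ 24 × 223 × 2.39804 ≈ 12834.31 mg.

12834 mg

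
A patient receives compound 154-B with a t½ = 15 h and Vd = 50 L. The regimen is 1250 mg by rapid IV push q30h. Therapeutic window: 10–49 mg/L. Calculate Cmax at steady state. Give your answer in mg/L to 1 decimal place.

τ = 30 h = 2 half-lives, so f = (1/2)^2 = 0.25.
Accumulation ratio R = 1/(1 − f) = 1/0.75 = 4/3.
Single-dose peak C₀ = D/Vd = 1250/50 = 25 mg/L.
Steady-state peak Cmax,ss = C₀·R = 25 × 4/3 ≈ 33.333 mg/L.
Peak 33.3 mg/L vs MTC 49 mg/L: below toxic threshold.

33.3 mg/L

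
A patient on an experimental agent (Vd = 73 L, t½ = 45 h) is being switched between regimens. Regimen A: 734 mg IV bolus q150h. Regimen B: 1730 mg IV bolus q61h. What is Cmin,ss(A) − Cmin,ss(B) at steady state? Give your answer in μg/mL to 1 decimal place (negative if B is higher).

-14.1 μg/mL

Regimen A: f = (1/2)^(150/45) ≈ 0.0992; Cmin,ss = (734/73)·f/(1−f) ≈ 1.107 μg/mL.
Regimen B: f = (1/2)^(61/45) ≈ 0.3908; Cmin,ss = (1730/73)·f/(1−f) ≈ 15.203 μg/mL.
Difference ≈ 1.107 − 15.203 ≈ -14.096 μg/mL.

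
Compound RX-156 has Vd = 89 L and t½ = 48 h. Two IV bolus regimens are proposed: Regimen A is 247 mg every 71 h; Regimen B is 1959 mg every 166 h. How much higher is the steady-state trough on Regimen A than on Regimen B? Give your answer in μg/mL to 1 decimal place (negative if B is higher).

-0.7 μg/mL

Regimen A: f = (1/2)^(71/48) ≈ 0.3587; Cmin,ss = (247/89)·f/(1−f) ≈ 1.552 μg/mL.
Regimen B: f = (1/2)^(166/48) ≈ 0.0910; Cmin,ss = (1959/89)·f/(1−f) ≈ 2.204 μg/mL.
Difference ≈ 1.552 − 2.204 ≈ -0.652 μg/mL.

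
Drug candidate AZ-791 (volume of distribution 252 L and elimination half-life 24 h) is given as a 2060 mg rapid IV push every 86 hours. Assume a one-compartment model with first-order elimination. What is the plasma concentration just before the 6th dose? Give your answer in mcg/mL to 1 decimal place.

f = (1/2)^(τ/t½) = (1/2)^(86/24) ≈ 0.0834.
C₀ = D/Vd = 2060/252 ≈ 8.175 mcg/mL.
Before the 6th dose, 5 doses have been given. Superposition: Cmin = C₀·(f + f² + … + f^5).
≈ 8.175 × (0.0834 + 0.0070 + 0.0006 + 0.0000 + 0.0000) ≈ 8.175 × 0.0910 ≈ 0.744 mcg/mL.

0.7 mcg/mL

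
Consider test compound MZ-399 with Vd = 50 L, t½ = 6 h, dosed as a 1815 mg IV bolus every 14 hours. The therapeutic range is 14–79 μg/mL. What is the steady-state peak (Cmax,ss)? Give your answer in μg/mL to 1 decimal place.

45.3 μg/mL

Over one 14-h interval, 14/6 ≈ 2.3333 half-lives elapse, leaving f ≈ 0.1984 of each dose.
At steady state, accumulation factor R = 1/(1 − e^(−kτ)) ≈ 1.2475.
Each bolus raises the concentration by D/Vd = 1815/50 ≈ 36.300 μg/mL.
Cmax,ss = C₀/(1 − f) ≈ 36.300/0.8016 ≈ 45.284 μg/mL.
Peak 45.3 μg/mL vs MTC 79 μg/mL: below toxic threshold.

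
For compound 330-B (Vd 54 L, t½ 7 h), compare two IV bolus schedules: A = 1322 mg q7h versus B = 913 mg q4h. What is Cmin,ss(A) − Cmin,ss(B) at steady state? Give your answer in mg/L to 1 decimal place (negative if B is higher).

-10.3 mg/L

Regimen A: f = (1/2)^(7/7) ≈ 0.5000; Cmin,ss = (1322/54)·f/(1−f) ≈ 24.481 mg/L.
Regimen B: f = (1/2)^(4/7) ≈ 0.6730; Cmin,ss = (913/54)·f/(1−f) ≈ 34.797 mg/L.
Difference ≈ 24.481 − 34.797 ≈ -10.316 mg/L.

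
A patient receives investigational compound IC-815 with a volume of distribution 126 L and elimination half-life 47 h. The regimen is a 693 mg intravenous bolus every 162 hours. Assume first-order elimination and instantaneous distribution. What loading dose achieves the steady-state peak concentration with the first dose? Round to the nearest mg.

f = (1/2)^(162/47) ≈ 0.091708; accumulation ratio R = 1/(1−f) ≈ 1.10097.
Loading dose to hit Cmax,ss on first dose: D_load = D_maint·R ≈ 693 × 1.10097 ≈ 762.97 mg.

763 mg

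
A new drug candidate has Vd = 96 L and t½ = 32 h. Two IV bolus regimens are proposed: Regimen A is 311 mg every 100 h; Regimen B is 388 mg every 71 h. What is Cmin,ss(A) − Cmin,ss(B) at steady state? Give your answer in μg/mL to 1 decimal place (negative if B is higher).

Regimen A: f = (1/2)^(100/32) ≈ 0.1146; Cmin,ss = (311/96)·f/(1−f) ≈ 0.419 μg/mL.
Regimen B: f = (1/2)^(71/32) ≈ 0.2148; Cmin,ss = (388/96)·f/(1−f) ≈ 1.106 μg/mL.
Difference ≈ 0.419 − 1.106 ≈ -0.687 μg/mL.

-0.7 μg/mL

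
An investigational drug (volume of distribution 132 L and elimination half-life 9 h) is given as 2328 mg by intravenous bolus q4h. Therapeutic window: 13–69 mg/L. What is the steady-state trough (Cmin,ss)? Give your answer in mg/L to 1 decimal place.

48.9 mg/L

k = ln2/t½ = ln2/9 ≈ 0.077016 h⁻¹; fraction remaining f = e^(−kτ) = e^(−0.077016×4) ≈ 0.7349.
Each bolus raises the concentration by D/Vd = 2328/132 ≈ 17.636 mg/L.
Steady-state trough Cmin,ss = C₀·f/(1−f) ≈ 17.636 × 0.7349/0.2651 ≈ 48.890 mg/L.
Trough 48.9 mg/L vs MEC 13 mg/L: adequate.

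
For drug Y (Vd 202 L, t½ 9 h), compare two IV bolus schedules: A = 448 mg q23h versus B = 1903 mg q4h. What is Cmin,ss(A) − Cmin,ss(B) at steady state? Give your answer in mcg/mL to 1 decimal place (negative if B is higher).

Regimen A: f = (1/2)^(23/9) ≈ 0.1701; Cmin,ss = (448/202)·f/(1−f) ≈ 0.455 mcg/mL.
Regimen B: f = (1/2)^(4/9) ≈ 0.7349; Cmin,ss = (1903/202)·f/(1−f) ≈ 26.116 mcg/mL.
Difference ≈ 0.455 − 26.116 ≈ -25.661 mcg/mL.

-25.7 mcg/mL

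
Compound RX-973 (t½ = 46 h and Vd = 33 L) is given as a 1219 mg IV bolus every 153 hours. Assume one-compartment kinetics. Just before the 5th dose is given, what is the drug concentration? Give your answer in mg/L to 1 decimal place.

4.1 mg/L

f = (1/2)^(τ/t½) = (1/2)^(153/46) ≈ 0.0997.
C₀ = D/Vd = 1219/33 ≈ 36.939 mg/L.
Before the 5th dose, 4 doses have been given. Superposition: Cmin = C₀·(f + f² + … + f^4).
≈ 36.939 × (0.0997 + 0.0099 + 0.0010 + 0.0001) ≈ 36.939 × 0.1107 ≈ 4.089 mg/L.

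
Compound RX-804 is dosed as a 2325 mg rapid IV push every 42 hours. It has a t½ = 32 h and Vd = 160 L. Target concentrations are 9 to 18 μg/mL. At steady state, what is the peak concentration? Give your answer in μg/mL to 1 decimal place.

Over one 42-h interval, 42/32 ≈ 1.3125 half-lives elapse, leaving f ≈ 0.4026 of each dose.
Accumulation ratio R = 1/(1 − f) ≈ 1/0.5974 ≈ 1.6739.
Each bolus raises the concentration by D/Vd = 2325/160 ≈ 14.531 μg/mL.
Steady-state peak Cmax,ss = C₀·R ≈ 14.531 × 1.6739 ≈ 24.323 μg/mL.
Peak 24.3 μg/mL vs MTC 18 μg/mL: exceeds toxic threshold.

24.3 μg/mL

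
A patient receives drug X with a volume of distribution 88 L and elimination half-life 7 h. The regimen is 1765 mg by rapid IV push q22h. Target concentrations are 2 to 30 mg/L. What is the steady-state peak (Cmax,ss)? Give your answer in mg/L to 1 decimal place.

22.6 mg/L

τ/t½ = 22/7 ≈ 3.1429, so fraction remaining f = (1/2)^(22/7) ≈ 0.1132.
Accumulation ratio R = 1/(1 − f) ≈ 1/0.8868 ≈ 1.1276.
Each bolus raises the concentration by D/Vd = 1765/88 ≈ 20.057 mg/L.
Cmax,ss = C₀/(1 − f) ≈ 20.057/0.8868 ≈ 22.617 mg/L.
Peak 22.6 mg/L vs MTC 30 mg/L: below toxic threshold.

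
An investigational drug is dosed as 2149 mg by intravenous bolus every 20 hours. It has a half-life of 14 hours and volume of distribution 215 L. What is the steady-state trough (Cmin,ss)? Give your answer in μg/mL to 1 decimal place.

τ/t½ = 20/14 ≈ 1.4286, so fraction remaining f = (1/2)^(20/14) ≈ 0.3715.
Single-dose peak C₀ = D/Vd = 2149/215 ≈ 9.995 μg/mL.
Steady-state trough Cmin,ss = C₀·f/(1−f) ≈ 9.995 × 0.3715/0.6285 ≈ 5.908 μg/mL.

5.9 μg/mL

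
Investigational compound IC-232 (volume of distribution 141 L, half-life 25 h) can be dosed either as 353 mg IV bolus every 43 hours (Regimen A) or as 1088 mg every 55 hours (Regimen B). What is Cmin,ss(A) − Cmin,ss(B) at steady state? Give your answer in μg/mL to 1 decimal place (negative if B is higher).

Regimen A: f = (1/2)^(43/25) ≈ 0.3035; Cmin,ss = (353/141)·f/(1−f) ≈ 1.091 μg/mL.
Regimen B: f = (1/2)^(55/25) ≈ 0.2176; Cmin,ss = (1088/141)·f/(1−f) ≈ 2.146 μg/mL.
Difference ≈ 1.091 − 2.146 ≈ -1.055 μg/mL.

-1.1 μg/mL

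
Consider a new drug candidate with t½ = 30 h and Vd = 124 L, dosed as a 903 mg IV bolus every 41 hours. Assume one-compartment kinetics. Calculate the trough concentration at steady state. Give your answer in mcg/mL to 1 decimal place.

4.6 mcg/mL

Over one 41-h interval, 41/30 ≈ 1.3667 half-lives elapse, leaving f ≈ 0.3878 of each dose.
Each bolus raises the concentration by D/Vd = 903/124 ≈ 7.282 mcg/mL.
Steady-state trough Cmin,ss = C₀·f/(1−f) ≈ 7.282 × 0.3878/0.6122 ≈ 4.613 mcg/mL.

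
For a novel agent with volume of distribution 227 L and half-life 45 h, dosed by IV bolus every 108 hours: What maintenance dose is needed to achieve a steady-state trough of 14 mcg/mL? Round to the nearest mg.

13596 mg

τ/t½ = 108/45 ≈ 2.4, so f = (1/2)^(108/45) ≈ 0.189465.
Cmin,ss = (D/Vd)·f/(1−f), so D = Cmin,ss·Vd·(1−f)/f.
D = 14 × 227 × (1−f)/f ≈ 14 × 227 × 4.27802 ≈ 13595.55 mg.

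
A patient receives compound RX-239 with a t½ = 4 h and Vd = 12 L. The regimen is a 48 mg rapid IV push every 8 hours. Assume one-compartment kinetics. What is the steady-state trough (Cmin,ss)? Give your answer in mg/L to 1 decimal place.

The dosing interval is 2 half-lives, so f = 2^(−2) = 0.25.
At steady state, R = 1/(1 − 0.25) = 4/3.
Single-dose peak C₀ = D/Vd = 48/12 = 4 mg/L.
Steady-state peak Cmax,ss = C₀·R = 4 × 4/3 ≈ 5.333 mg/L.
Steady-state trough Cmin,ss = Cmax,ss·f ≈ 5.333 × 0.25 ≈ 1.333 mg/L.

1.3 mg/L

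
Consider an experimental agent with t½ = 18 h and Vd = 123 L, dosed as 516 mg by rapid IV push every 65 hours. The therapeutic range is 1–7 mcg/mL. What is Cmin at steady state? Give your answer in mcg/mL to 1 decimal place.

k = ln2/t½ = ln2/18 ≈ 0.038508 h⁻¹; fraction remaining f = e^(−kτ) = e^(−0.038508×65) ≈ 0.0818.
Single-dose peak C₀ = D/Vd = 516/123 ≈ 4.195 mcg/mL.
Steady-state trough Cmin,ss = C₀·f/(1−f) ≈ 4.195 × 0.0818/0.9182 ≈ 0.374 mcg/mL.
Trough 0.4 mcg/mL vs MEC 1 mcg/mL: subtherapeutic.

0.4 mcg/mL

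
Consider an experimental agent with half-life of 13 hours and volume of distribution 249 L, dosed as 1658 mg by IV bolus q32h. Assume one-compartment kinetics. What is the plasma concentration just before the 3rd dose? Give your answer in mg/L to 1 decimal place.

1.4 mg/L

f = (1/2)^(τ/t½) = (1/2)^(32/13) ≈ 0.1816.
C₀ = D/Vd = 1658/249 ≈ 6.659 mg/L.
Before the 3rd dose, 2 doses have been given. Superposition: Cmin = C₀·(f + f²).
≈ 6.659 × (0.1816 + 0.0330) ≈ 6.659 × 0.2146 ≈ 1.429 mg/L.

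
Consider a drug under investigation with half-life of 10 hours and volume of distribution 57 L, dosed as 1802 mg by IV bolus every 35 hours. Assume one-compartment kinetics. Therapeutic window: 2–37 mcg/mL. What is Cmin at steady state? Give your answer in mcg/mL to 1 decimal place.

3.1 mcg/mL

Over one 35-h interval, 35/10 ≈ 3.5 half-lives elapse, leaving f ≈ 0.0884 of each dose.
Accumulation ratio R = 1/(1 − f) ≈ 1/0.9116 ≈ 1.0970.
Single-dose peak C₀ = D/Vd = 1802/57 ≈ 31.614 mcg/mL.
Steady-state peak Cmax,ss = C₀·R ≈ 31.614 × 1.0970 ≈ 34.681 mcg/mL.
Steady-state trough Cmin,ss = Cmax,ss·f ≈ 34.681 × 0.0884 ≈ 3.066 mcg/mL.
Trough 3.1 mcg/mL vs MEC 2 mcg/mL: adequate.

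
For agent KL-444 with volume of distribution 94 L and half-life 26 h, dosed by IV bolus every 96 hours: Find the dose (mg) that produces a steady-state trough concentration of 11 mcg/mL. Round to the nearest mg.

τ/t½ = 96/26 ≈ 3.6923, so f = (1/2)^(96/26) ≈ 0.077358.
Cmin,ss = (D/Vd)·f/(1−f), so D = Cmin,ss·Vd·(1−f)/f.
D = 11 × 94 × (1−f)/f ≈ 11 × 94 × 11.92691 ≈ 12332.42 mg.

12332 mg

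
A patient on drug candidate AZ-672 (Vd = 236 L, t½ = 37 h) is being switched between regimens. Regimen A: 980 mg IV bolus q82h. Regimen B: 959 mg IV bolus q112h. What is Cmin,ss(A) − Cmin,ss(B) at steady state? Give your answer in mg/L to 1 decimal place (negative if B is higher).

0.6 mg/L

Regimen A: f = (1/2)^(82/37) ≈ 0.2152; Cmin,ss = (980/236)·f/(1−f) ≈ 1.139 mg/L.
Regimen B: f = (1/2)^(112/37) ≈ 0.1227; Cmin,ss = (959/236)·f/(1−f) ≈ 0.568 mg/L.
Difference ≈ 1.139 − 0.568 ≈ 0.571 mg/L.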